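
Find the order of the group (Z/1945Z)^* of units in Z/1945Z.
(Z/1945Z)^* consists of the classes a with gcd(a, 1945) = 1, so its order is φ(1945). φ is multiplicative, with φ(p^e) = p^e − p^(e−1). Factorise 1945 = 5 · 389. Then
  φ(1945) = (5 − 1) · (389 − 1) = 4 · 388 = 1552.
Thus |(Z/1945Z)^*| = 1552.

Final answer: |(Z/1945Z)^*| = 1552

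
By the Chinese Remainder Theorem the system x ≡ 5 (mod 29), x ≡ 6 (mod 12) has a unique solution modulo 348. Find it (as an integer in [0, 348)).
The moduli 29, 12 are pairwise coprime, so by the CRT there is a unique solution mod 29·12 = 348.
Solve by successive substitution. Start with x ≡ 5 (mod 29).
  Combine with x ≡ 6 (mod 12): write x = 5 + 29·t and require 5 + 29·t ≡ 6 (mod 12), i.e. 29·t ≡ 6 − 5 ≡ 1 (mod 12). Since 29^(−1) ≡ 5 (mod 12) (29 ≡ 5 (mod 12)), t ≡ 5·1 ≡ 5 (mod 12). So x ≡ 5 + 29·5 = 150 (mod 348).
Unique solution in [0, 348): x = 150.

Final answer: x ≡ 150 (mod 348); the representative in [0, 348) is 150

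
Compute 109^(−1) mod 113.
Apply the extended Euclidean algorithm to (113, 109), tracking rows (r, s, t) with s·113 + t·109 = r. Each division r_prev = q·r_cur + r_new produces the new row as (previous row) − q·(current row):
  row A: (113, 1, 0)   [1·113 + 0·109 = 113]
  row B: (109, 0, 1)   [0·113 + 1·109 = 109]
  113 = 1·109 + 4   → row C = row A − 1·row B = (4, 1, −1)   [check: 1·113 − 1·109 = 4]
  109 = 27·4 + 1   → row D = row B − 27·row C = (1, −27, 28)   [check: −27·113 + 28·109 = 1]
  4 = 4·1 + 0   → remainder 0, stop. gcd = 1 (last nonzero row D).
The gcd is 1, so 109 is invertible mod 113. The last nonzero row gives −27·113 + 28·109 = 1, so t = 28. So 109^(−1) ≡ 28 (mod 113). Verify: 109 · 28 = 3052 ≡ 1 (mod 113). ✓

Final answer: 109^(−1) ≡ 28 (mod 113)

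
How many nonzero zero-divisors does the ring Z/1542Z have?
Z/1542Z has 1029 nonzero zero-divisors

In Z/1542Z each nonzero element is either a unit (gcd with 1542 is 1) or a zero-divisor (gcd > 1). The number of units is φ(1542): factorise 1542 = 2 · 3 · 257, so φ(1542) = (2 − 1) · (3 − 1) · (257 − 1) = 1 · 2 · 256 = 512. The nonzero elements number 1542 − 1 = 1541. Hence the nonzero zero-divisors number 1541 − 512 = 1029.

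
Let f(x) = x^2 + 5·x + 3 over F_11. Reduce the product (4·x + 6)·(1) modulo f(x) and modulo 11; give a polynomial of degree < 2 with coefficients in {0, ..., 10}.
a · b ≡ 4·x + 6 (mod f(x))

Multiply as integer polynomials: a · b = 4·x + 6. Reducing coefficients mod 11: a · b ≡ 4·x + 6. This already has degree < 2, so no reduction by f is needed. Hence a · b ≡ 4·x + 6 in F_11[x]/(f).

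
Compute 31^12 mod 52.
1

Use repeated squaring. Binary(12) = 1100. Walk through the bits of the exponent 12 left-to-right: at each bit after the leading one, square the running value, then multiply by 31 if the bit is 1 (always reducing mod 52):
  bit 1 = 1 (leading): start with 31.
  bit 2 = 1: square 31^2 = 961 ≡ 25; bit is 1, so multiply 25·31 = 775 ≡ 47 (mod 52).
  bit 3 = 0: square 47^2 = 2209 ≡ 25 (mod 52).
  bit 4 = 0: square 25^2 = 625 ≡ 1 (mod 52).
Final value: 31^12 ≡ 1 (mod 52).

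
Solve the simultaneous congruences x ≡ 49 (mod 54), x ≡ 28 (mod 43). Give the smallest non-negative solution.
x ≡ 157 (mod 2322); the representative in [0, 2322) is 157

The moduli 54, 43 are pairwise coprime, so by the CRT there is a unique solution mod 54·43 = 2322.
Solve by successive substitution. Start with x ≡ 49 (mod 54).
  Combine with x ≡ 28 (mod 43): write x = 49 + 54·t and require 49 + 54·t ≡ 28 (mod 43), i.e. 54·t ≡ 28 − 49 ≡ 22 (mod 43). Since 54^(−1) ≡ 4 (mod 43) (54 ≡ 11 (mod 43)), t ≡ 4·22 ≡ 2 (mod 43). So x ≡ 49 + 54·2 = 157 (mod 2322).
Unique solution in [0, 2322): x = 157.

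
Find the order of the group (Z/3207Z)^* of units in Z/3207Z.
|(Z/3207Z)^*| = 2136

(Z/3207Z)^* consists of the classes a with gcd(a, 3207) = 1, so its order is φ(3207). φ is multiplicative, with φ(p^e) = p^e − p^(e−1). Factorise 3207 = 3 · 1069. Then
  φ(3207) = (3 − 1) · (1069 − 1) = 2 · 1068 = 2136.
Thus |(Z/3207Z)^*| = 2136.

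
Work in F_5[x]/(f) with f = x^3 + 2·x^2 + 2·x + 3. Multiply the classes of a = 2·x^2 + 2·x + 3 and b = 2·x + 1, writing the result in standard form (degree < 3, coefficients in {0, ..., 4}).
a · b ≡ 3·x^2 + 1 (mod f(x))

Multiply as integer polynomials: a · b = 4·x^3 + 6·x^2 + 8·x + 3. Reducing coefficients mod 5: a · b ≡ 4·x^3 + x^2 + 3·x + 3. Now divide by f(x) = x^3 + 2·x^2 + 2·x + 3 in F_5[x], eliminating the leading term at each step:
  leading term 4·x^3: subtract (4)·f(x) = 4·x^3 + 3·x^2 + 3·x + 2, leaving 3·x^2 + 1 (coefficients mod 5)
The degree is now < 3, so this is the remainder. Hence a · b ≡ 3·x^2 + 1 in F_5[x]/(f).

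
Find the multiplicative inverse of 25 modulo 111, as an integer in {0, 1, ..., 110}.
Apply the extended Euclidean algorithm to (111, 25), tracking rows (r, s, t) with s·111 + t·25 = r. Each division r_prev = q·r_cur + r_new produces the new row as (previous row) − q·(current row):
  row A: (111, 1, 0)   [1·111 + 0·25 = 111]
  row B: (25, 0, 1)   [0·111 + 1·25 = 25]
  111 = 4·25 + 11   → row C = row A − 4·row B = (11, 1, −4)   [check: 1·111 − 4·25 = 11]
  25 = 2·11 + 3   → row D = row B − 2·row C = (3, −2, 9)   [check: −2·111 + 9·25 = 3]
  11 = 3·3 + 2   → row E = row C − 3·row D = (2, 7, −31)   [check: 7·111 − 31·25 = 2]
  3 = 1·2 + 1   → row F = row D − 1·row E = (1, −9, 40)   [check: −9·111 + 40·25 = 1]
  2 = 2·1 + 0   → remainder 0, stop. gcd = 1 (last nonzero row F).
The gcd is 1, so 25 is invertible mod 111. The last nonzero row gives −9·111 + 40·25 = 1, so t = 40. So 25^(−1) ≡ 40 (mod 111). Verify: 25 · 40 = 1000 ≡ 1 (mod 111). ✓

Final answer: 25^(−1) ≡ 40 (mod 111)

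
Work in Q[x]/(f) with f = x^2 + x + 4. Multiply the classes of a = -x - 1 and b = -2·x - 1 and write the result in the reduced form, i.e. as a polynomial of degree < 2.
First multiply in Q[x] without reducing: a · b = 2·x^2 + 3·x + 1. Now divide by f(x) = x^2 + x + 4, eliminating the leading term at each step:
  leading term 2·x^2: subtract (2)·f(x) = 2·x^2 + 2·x + 8, leaving x - 7
The degree is now < 2, so this is the remainder. Hence a · b ≡ x - 7 in Q[x]/(f).

Final answer: a · b ≡ x - 7 (mod f(x))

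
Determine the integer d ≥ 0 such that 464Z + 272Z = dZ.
In the PID Z, (a, b) is generated by gcd(a, b). Compute gcd(464, 272) with the extended Euclidean algorithm, tracking rows (r, s, t) with s·464 + t·272 = r:
  row A: (464, 1, 0)   [1·464 + 0·272 = 464]
  row B: (272, 0, 1)   [0·464 + 1·272 = 272]
  464 = 1·272 + 192   → row C = row A − 1·row B = (192, 1, −1)   [check: 1·464 − 1·272 = 192]
  272 = 1·192 + 80   → row D = row B − 1·row C = (80, −1, 2)   [check: −1·464 + 2·272 = 80]
  192 = 2·80 + 32   → row E = row C − 2·row D = (32, 3, −5)   [check: 3·464 − 5·272 = 32]
  80 = 2·32 + 16   → row F = row D − 2·row E = (16, −7, 12)   [check: −7·464 + 12·272 = 16]
  32 = 2·16 + 0   → remainder 0, stop. gcd = 16 (last nonzero row F).
So gcd(464, 272) = 16, with Bézout identity −7·464 + 12·272 = 16. Containment (⊇): the Bézout identity exhibits 16 as an element of (464, 272), giving (16) ⊆ (464, 272). Containment (⊆): since 16 | 464 and 16 | 272 (464 = 16·29, 272 = 16·17), every Z-linear combination of 464 and 272 is divisible by 16, so (464, 272) ⊆ (16). Therefore (464, 272) = (16), d = 16.

Final answer: (464, 272) = (16); d = 16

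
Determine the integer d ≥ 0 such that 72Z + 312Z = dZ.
In the PID Z, (a, b) is generated by gcd(a, b). Compute gcd(312, 72) with the extended Euclidean algorithm, tracking rows (r, s, t) with s·312 + t·72 = r:
  row A: (312, 1, 0)   [1·312 + 0·72 = 312]
  row B: (72, 0, 1)   [0·312 + 1·72 = 72]
  312 = 4·72 + 24   → row C = row A − 4·row B = (24, 1, −4)   [check: 1·312 − 4·72 = 24]
  72 = 3·24 + 0   → remainder 0, stop. gcd = 24 (last nonzero row C).
So gcd(72, 312) = 24, with Bézout identity 1·312 − 4·72 = 24. Containment (⊇): the Bézout identity exhibits 24 as an element of (72, 312), giving (24) ⊆ (72, 312). Containment (⊆): since 24 | 72 and 24 | 312 (72 = 24·3, 312 = 24·13), every Z-linear combination of 72 and 312 is divisible by 24, so (72, 312) ⊆ (24). Therefore (72, 312) = (24), d = 24.

Final answer: (72, 312) = (24); d = 24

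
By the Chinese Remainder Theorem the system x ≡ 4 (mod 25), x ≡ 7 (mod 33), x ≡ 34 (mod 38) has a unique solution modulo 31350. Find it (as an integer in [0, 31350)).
x ≡ 23404 (mod 31350); the representative in [0, 31350) is 23404

The moduli 25, 33, 38 are pairwise coprime, so by the CRT there is a unique solution mod 25·33·38 = 31350.
Solve by successive substitution. Start with x ≡ 4 (mod 25).
  Combine with x ≡ 7 (mod 33): write x = 4 + 25·t and require 4 + 25·t ≡ 7 (mod 33), i.e. 25·t ≡ 7 − 4 ≡ 3 (mod 33). Since 25^(−1) ≡ 4 (mod 33), t ≡ 4·3 ≡ 12 (mod 33). So x ≡ 4 + 25·12 = 304 (mod 825).
  Combine with x ≡ 34 (mod 38): write x = 304 + 825·t and require 304 + 825·t ≡ 34 (mod 38), i.e. 825·t ≡ 34 − 304 ≡ 34 (mod 38). Since 825^(−1) ≡ 31 (mod 38) (825 ≡ 27 (mod 38)), t ≡ 31·34 ≡ 28 (mod 38). So x ≡ 304 + 825·28 = 23404 (mod 31350).
Unique solution in [0, 31350): x = 23404.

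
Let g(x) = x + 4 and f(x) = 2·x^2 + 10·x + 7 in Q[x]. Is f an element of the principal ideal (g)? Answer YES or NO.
In Q[x] the ideal (g) consists of all multiples of g, so f ∈ (g) iff g | f, i.e. iff the remainder of f on division by g is 0. Divide f by g (g is monic, so eliminate the leading term of the running remainder at each step):
  leading term 2·x^2: subtract (2·x)·g(x) = 2·x^2 + 8·x, leaving 2·x + 7
  leading term 2·x: subtract (2)·g(x) = 2·x + 8, leaving -1
The remainder r(x) = -1 ≠ 0 (and deg r < deg g), so g ∤ f, i.e. f ∉ (g).

Final answer: NO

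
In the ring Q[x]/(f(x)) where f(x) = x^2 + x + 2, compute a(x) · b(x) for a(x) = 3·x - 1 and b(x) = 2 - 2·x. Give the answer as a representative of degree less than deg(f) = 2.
a · b ≡ 14·x + 10 (mod f(x))

First multiply in Q[x] without reducing: a · b = -6·x^2 + 8·x - 2. Now divide by f(x) = x^2 + x + 2, eliminating the leading term at each step:
  leading term -6·x^2: subtract (-6)·f(x) = -6·x^2 - 6·x - 12, leaving 14·x + 10
The degree is now < 2, so this is the remainder. Hence a · b ≡ 14·x + 10 in Q[x]/(f).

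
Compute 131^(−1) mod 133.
Apply the extended Euclidean algorithm to (133, 131), tracking rows (r, s, t) with s·133 + t·131 = r. Each division r_prev = q·r_cur + r_new produces the new row as (previous row) − q·(current row):
  row A: (133, 1, 0)   [1·133 + 0·131 = 133]
  row B: (131, 0, 1)   [0·133 + 1·131 = 131]
  133 = 1·131 + 2   → row C = row A − 1·row B = (2, 1, −1)   [check: 1·133 − 1·131 = 2]
  131 = 65·2 + 1   → row D = row B − 65·row C = (1, −65, 66)   [check: −65·133 + 66·131 = 1]
  2 = 2·1 + 0   → remainder 0, stop. gcd = 1 (last nonzero row D).
The gcd is 1, so 131 is invertible mod 133. The last nonzero row gives −65·133 + 66·131 = 1, so t = 66. So 131^(−1) ≡ 66 (mod 133). Verify: 131 · 66 = 8646 ≡ 1 (mod 133). ✓

Final answer: 131^(−1) ≡ 66 (mod 133)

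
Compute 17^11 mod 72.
17

Use repeated squaring. Binary(11) = 1011. Walk through the bits of the exponent 11 left-to-right: at each bit after the leading one, square the running value, then multiply by 17 if the bit is 1 (always reducing mod 72):
  bit 1 = 1 (leading): start with 17.
  bit 2 = 0: square 17^2 = 289 ≡ 1 (mod 72).
  bit 3 = 1: square 1^2 = 1; bit is 1, so multiply 1·17 = 17 (mod 72).
  bit 4 = 1: square 17^2 = 289 ≡ 1; bit is 1, so multiply 1·17 = 17 (mod 72).
Final value: 17^11 ≡ 17 (mod 72).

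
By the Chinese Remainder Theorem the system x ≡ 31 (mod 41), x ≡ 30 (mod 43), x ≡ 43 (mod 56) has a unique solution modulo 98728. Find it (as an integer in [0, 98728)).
The moduli 41, 43, 56 are pairwise coprime, so by the CRT there is a unique solution mod 41·43·56 = 98728.
Solve by successive substitution. Start with x ≡ 31 (mod 41).
  Combine with x ≡ 30 (mod 43): write x = 31 + 41·t and require 31 + 41·t ≡ 30 (mod 43), i.e. 41·t ≡ 30 − 31 ≡ 42 (mod 43). Since 41^(−1) ≡ 21 (mod 43), t ≡ 21·42 ≡ 22 (mod 43). So x ≡ 31 + 41·22 = 933 (mod 1763).
  Combine with x ≡ 43 (mod 56): write x = 933 + 1763·t and require 933 + 1763·t ≡ 43 (mod 56), i.e. 1763·t ≡ 43 − 933 ≡ 6 (mod 56). Since 1763^(−1) ≡ 27 (mod 56) (1763 ≡ 27 (mod 56)), t ≡ 27·6 ≡ 50 (mod 56). So x ≡ 933 + 1763·50 = 89083 (mod 98728).
Unique solution in [0, 98728): x = 89083.

Final answer: x ≡ 89083 (mod 98728); the representative in [0, 98728) is 89083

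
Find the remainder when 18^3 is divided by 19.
Use repeated squaring. Binary(3) = 11. Walk through the bits of the exponent 3 left-to-right: at each bit after the leading one, square the running value, then multiply by 18 if the bit is 1 (always reducing mod 19):
  bit 1 = 1 (leading): start with 18.
  bit 2 = 1: square 18^2 = 324 ≡ 1; bit is 1, so multiply 1·18 = 18 (mod 19).
Final value: 18^3 ≡ 18 (mod 19).

Final answer: 18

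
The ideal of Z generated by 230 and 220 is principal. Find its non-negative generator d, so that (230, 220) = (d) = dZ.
(230, 220) = (10); d = 10

In the PID Z, (a, b) is generated by gcd(a, b). Compute gcd(230, 220) with the extended Euclidean algorithm, tracking rows (r, s, t) with s·230 + t·220 = r:
  row A: (230, 1, 0)   [1·230 + 0·220 = 230]
  row B: (220, 0, 1)   [0·230 + 1·220 = 220]
  230 = 1·220 + 10   → row C = row A − 1·row B = (10, 1, −1)   [check: 1·230 − 1·220 = 10]
  220 = 22·10 + 0   → remainder 0, stop. gcd = 10 (last nonzero row C).
So gcd(230, 220) = 10, with Bézout identity 1·230 − 1·220 = 10. Containment (⊇): the Bézout identity exhibits 10 as an element of (230, 220), giving (10) ⊆ (230, 220). Containment (⊆): since 10 | 230 and 10 | 220 (230 = 10·23, 220 = 10·22), every Z-linear combination of 230 and 220 is divisible by 10, so (230, 220) ⊆ (10). Therefore (230, 220) = (10), d = 10.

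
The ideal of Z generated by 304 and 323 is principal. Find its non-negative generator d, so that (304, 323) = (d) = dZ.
(304, 323) = (19); d = 19

In the PID Z, (a, b) is generated by gcd(a, b). Compute gcd(323, 304) with the extended Euclidean algorithm, tracking rows (r, s, t) with s·323 + t·304 = r:
  row A: (323, 1, 0)   [1·323 + 0·304 = 323]
  row B: (304, 0, 1)   [0·323 + 1·304 = 304]
  323 = 1·304 + 19   → row C = row A − 1·row B = (19, 1, −1)   [check: 1·323 − 1·304 = 19]
  304 = 16·19 + 0   → remainder 0, stop. gcd = 19 (last nonzero row C).
So gcd(304, 323) = 19, with Bézout identity 1·323 − 1·304 = 19. Containment (⊇): the Bézout identity exhibits 19 as an element of (304, 323), giving (19) ⊆ (304, 323). Containment (⊆): since 19 | 304 and 19 | 323 (304 = 19·16, 323 = 19·17), every Z-linear combination of 304 and 323 is divisible by 19, so (304, 323) ⊆ (19). Therefore (304, 323) = (19), d = 19.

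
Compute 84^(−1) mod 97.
84^(−1) ≡ 82 (mod 97)

Apply the extended Euclidean algorithm to (97, 84), tracking rows (r, s, t) with s·97 + t·84 = r. Each division r_prev = q·r_cur + r_new produces the new row as (previous row) − q·(current row):
  row A: (97, 1, 0)   [1·97 + 0·84 = 97]
  row B: (84, 0, 1)   [0·97 + 1·84 = 84]
  97 = 1·84 + 13   → row C = row A − 1·row B = (13, 1, −1)   [check: 1·97 − 1·84 = 13]
  84 = 6·13 + 6   → row D = row B − 6·row C = (6, −6, 7)   [check: −6·97 + 7·84 = 6]
  13 = 2·6 + 1   → row E = row C − 2·row D = (1, 13, −15)   [check: 13·97 − 15·84 = 1]
  6 = 6·1 + 0   → remainder 0, stop. gcd = 1 (last nonzero row E).
The gcd is 1, so 84 is invertible mod 97. The last nonzero row gives 13·97 − 15·84 = 1, so t = −15. So 84^(−1) ≡ −15 ≡ 82 (mod 97). Verify: 84 · 82 = 6888 ≡ 1 (mod 97). ✓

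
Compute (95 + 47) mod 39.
Reduce the summands first: 95 ≡ 17, 47 ≡ 8 (mod 39), so 95 + 47 ≡ 17 + 8 (mod 39). 17 + 8 = 25; 25 = 0·39 + 25, so (95 + 47) mod 39 = 25.

Final answer: 25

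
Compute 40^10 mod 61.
48

Use repeated squaring. Binary(10) = 1010. Walk through the bits of the exponent 10 left-to-right: at each bit after the leading one, square the running value, then multiply by 40 if the bit is 1 (always reducing mod 61):
  bit 1 = 1 (leading): start with 40.
  bit 2 = 0: square 40^2 = 1600 ≡ 14 (mod 61).
  bit 3 = 1: square 14^2 = 196 ≡ 13; bit is 1, so multiply 13·40 = 520 ≡ 32 (mod 61).
  bit 4 = 0: square 32^2 = 1024 ≡ 48 (mod 61).
Final value: 40^10 ≡ 48 (mod 61).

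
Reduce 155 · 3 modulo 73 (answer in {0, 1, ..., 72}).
27

Reduce the factors first: 155 ≡ 9 (mod 73), so 155 · 3 ≡ 9 · 3 (mod 73). 9 · 3 = 27. Dividing by 73: 27 = 0·73 + 27. So (155 · 3) mod 73 = 27.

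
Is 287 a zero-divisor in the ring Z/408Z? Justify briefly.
NO

gcd(287, 408) = 1, so 287 is a unit in Z/408Z (it has a multiplicative inverse). A unit cannot be a zero-divisor: if 287·b ≡ 0 then multiplying both sides by 287^(−1) gives b ≡ 0. So 287 is not a zero-divisor.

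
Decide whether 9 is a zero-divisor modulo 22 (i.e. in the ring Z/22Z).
NO

gcd(9, 22) = 1, so 9 is a unit in Z/22Z (it has a multiplicative inverse). A unit cannot be a zero-divisor: if 9·b ≡ 0 then multiplying both sides by 9^(−1) gives b ≡ 0. So 9 is not a zero-divisor.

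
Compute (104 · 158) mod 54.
Reduce the factors first: 104 ≡ 50, 158 ≡ 50 (mod 54), so 104 · 158 ≡ 50 · 50 (mod 54). 50 · 50 = 2500. Dividing by 54: 2500 = 46·54 + 16. So (104 · 158) mod 54 = 16.

Final answer: 16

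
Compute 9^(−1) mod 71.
9^(−1) ≡ 8 (mod 71)

Apply the extended Euclidean algorithm to (71, 9), tracking rows (r, s, t) with s·71 + t·9 = r. Each division r_prev = q·r_cur + r_new produces the new row as (previous row) − q·(current row):
  row A: (71, 1, 0)   [1·71 + 0·9 = 71]
  row B: (9, 0, 1)   [0·71 + 1·9 = 9]
  71 = 7·9 + 8   → row C = row A − 7·row B = (8, 1, −7)   [check: 1·71 − 7·9 = 8]
  9 = 1·8 + 1   → row D = row B − 1·row C = (1, −1, 8)   [check: −1·71 + 8·9 = 1]
  8 = 8·1 + 0   → remainder 0, stop. gcd = 1 (last nonzero row D).
The gcd is 1, so 9 is invertible mod 71. The last nonzero row gives −1·71 + 8·9 = 1, so t = 8. So 9^(−1) ≡ 8 (mod 71). Verify: 9 · 8 = 72 ≡ 1 (mod 71). ✓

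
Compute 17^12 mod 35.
Use repeated squaring. Binary(12) = 1100. Walk through the bits of the exponent 12 left-to-right: at each bit after the leading one, square the running value, then multiply by 17 if the bit is 1 (always reducing mod 35):
  bit 1 = 1 (leading): start with 17.
  bit 2 = 1: square 17^2 = 289 ≡ 9; bit is 1, so multiply 9·17 = 153 ≡ 13 (mod 35).
  bit 3 = 0: square 13^2 = 169 ≡ 29 (mod 35).
  bit 4 = 0: square 29^2 = 841 ≡ 1 (mod 35).
Final value: 17^12 ≡ 1 (mod 35).

Final answer: 1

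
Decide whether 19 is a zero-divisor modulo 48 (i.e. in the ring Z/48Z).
gcd(19, 48) = 1, so 19 is a unit in Z/48Z (it has a multiplicative inverse). A unit cannot be a zero-divisor: if 19·b ≡ 0 then multiplying both sides by 19^(−1) gives b ≡ 0. So 19 is not a zero-divisor.

Final answer: NO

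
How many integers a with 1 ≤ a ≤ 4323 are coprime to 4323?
The number of a ∈ {1, ..., 4323} with gcd(a, 4323) = 1 is by definition Euler's totient φ(4323). φ is multiplicative, with φ(p^e) = p^e − p^(e−1). Factorise 4323 = 3 · 11 · 131. Then
  φ(4323) = (3 − 1) · (11 − 1) · (131 − 1) = 2 · 10 · 130 = 2600.
So there are 2600 such integers.

Final answer: 2600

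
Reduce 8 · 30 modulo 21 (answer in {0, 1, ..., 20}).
9

Reduce the factors first: 30 ≡ 9 (mod 21), so 8 · 30 ≡ 8 · 9 (mod 21). 8 · 9 = 72. Dividing by 21: 72 = 3·21 + 9. So (8 · 30) mod 21 = 9.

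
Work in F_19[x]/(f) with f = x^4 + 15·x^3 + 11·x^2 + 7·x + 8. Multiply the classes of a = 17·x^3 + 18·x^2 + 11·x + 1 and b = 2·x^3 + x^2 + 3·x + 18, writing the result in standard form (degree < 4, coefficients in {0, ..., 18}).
Multiply as integer polynomials: a · b = 34·x^6 + 53·x^5 + 91·x^4 + 373·x^3 + 358·x^2 + 201·x + 18. Reducing coefficients mod 19: a · b ≡ 15·x^6 + 15·x^5 + 15·x^4 + 12·x^3 + 16·x^2 + 11·x + 18. Now divide by f(x) = x^4 + 15·x^3 + 11·x^2 + 7·x + 8 in F_19[x], eliminating the leading term at each step:
  leading term 15·x^6: subtract (15·x^2)·f(x) = 15·x^6 + 16·x^5 + 13·x^4 + 10·x^3 + 6·x^2, leaving 18·x^5 + 2·x^4 + 2·x^3 + 10·x^2 + 11·x + 18 (coefficients mod 19)
  leading term 18·x^5: subtract (18·x)·f(x) = 18·x^5 + 4·x^4 + 8·x^3 + 12·x^2 + 11·x, leaving 17·x^4 + 13·x^3 + 17·x^2 + 18 (coefficients mod 19)
  leading term 17·x^4: subtract (17)·f(x) = 17·x^4 + 8·x^3 + 16·x^2 + 5·x + 3, leaving 5·x^3 + x^2 + 14·x + 15 (coefficients mod 19)
The degree is now < 4, so this is the remainder. Hence a · b ≡ 5·x^3 + x^2 + 14·x + 15 in F_19[x]/(f).

Final answer: a · b ≡ 5·x^3 + x^2 + 14·x + 15 (mod f(x))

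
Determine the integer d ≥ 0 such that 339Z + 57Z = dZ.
In the PID Z, (a, b) is generated by gcd(a, b). Compute gcd(339, 57) with the extended Euclidean algorithm, tracking rows (r, s, t) with s·339 + t·57 = r:
  row A: (339, 1, 0)   [1·339 + 0·57 = 339]
  row B: (57, 0, 1)   [0·339 + 1·57 = 57]
  339 = 5·57 + 54   → row C = row A − 5·row B = (54, 1, −5)   [check: 1·339 − 5·57 = 54]
  57 = 1·54 + 3   → row D = row B − 1·row C = (3, −1, 6)   [check: −1·339 + 6·57 = 3]
  54 = 18·3 + 0   → remainder 0, stop. gcd = 3 (last nonzero row D).
So gcd(339, 57) = 3, with Bézout identity −1·339 + 6·57 = 3. Containment (⊇): the Bézout identity exhibits 3 as an element of (339, 57), giving (3) ⊆ (339, 57). Containment (⊆): since 3 | 339 and 3 | 57 (339 = 3·113, 57 = 3·19), every Z-linear combination of 339 and 57 is divisible by 3, so (339, 57) ⊆ (3). Therefore (339, 57) = (3), d = 3.

Final answer: (339, 57) = (3); d = 3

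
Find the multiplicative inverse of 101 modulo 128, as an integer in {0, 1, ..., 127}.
Apply the extended Euclidean algorithm to (128, 101), tracking rows (r, s, t) with s·128 + t·101 = r. Each division r_prev = q·r_cur + r_new produces the new row as (previous row) − q·(current row):
  row A: (128, 1, 0)   [1·128 + 0·101 = 128]
  row B: (101, 0, 1)   [0·128 + 1·101 = 101]
  128 = 1·101 + 27   → row C = row A − 1·row B = (27, 1, −1)   [check: 1·128 − 1·101 = 27]
  101 = 3·27 + 20   → row D = row B − 3·row C = (20, −3, 4)   [check: −3·128 + 4·101 = 20]
  27 = 1·20 + 7   → row E = row C − 1·row D = (7, 4, −5)   [check: 4·128 − 5·101 = 7]
  20 = 2·7 + 6   → row F = row D − 2·row E = (6, −11, 14)   [check: −11·128 + 14·101 = 6]
  7 = 1·6 + 1   → row G = row E − 1·row F = (1, 15, −19)   [check: 15·128 − 19·101 = 1]
  6 = 6·1 + 0   → remainder 0, stop. gcd = 1 (last nonzero row G).
The gcd is 1, so 101 is invertible mod 128. The last nonzero row gives 15·128 − 19·101 = 1, so t = −19. So 101^(−1) ≡ −19 ≡ 109 (mod 128). Verify: 101 · 109 = 11009 ≡ 1 (mod 128). ✓

Final answer: 101^(−1) ≡ 109 (mod 128)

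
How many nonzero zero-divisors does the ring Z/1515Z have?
In Z/1515Z each nonzero element is either a unit (gcd with 1515 is 1) or a zero-divisor (gcd > 1). The number of units is φ(1515): factorise 1515 = 3 · 5 · 101, so φ(1515) = (3 − 1) · (5 − 1) · (101 − 1) = 2 · 4 · 100 = 800. The nonzero elements number 1515 − 1 = 1514. Hence the nonzero zero-divisors number 1514 − 800 = 714.

Final answer: Z/1515Z has 714 nonzero zero-divisors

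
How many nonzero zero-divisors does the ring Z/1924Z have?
In Z/1924Z each nonzero element is either a unit (gcd with 1924 is 1) or a zero-divisor (gcd > 1). The number of units is φ(1924): factorise 1924 = 2^2 · 13 · 37, so φ(1924) = (2^2 − 2^1) · (13 − 1) · (37 − 1) = 2 · 12 · 36 = 864. The nonzero elements number 1924 − 1 = 1923. Hence the nonzero zero-divisors number 1923 − 864 = 1059.

Final answer: Z/1924Z has 1059 nonzero zero-divisors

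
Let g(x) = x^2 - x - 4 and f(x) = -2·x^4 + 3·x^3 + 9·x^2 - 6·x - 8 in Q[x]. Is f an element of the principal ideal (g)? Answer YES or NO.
YES

In Q[x] the ideal (g) consists of all multiples of g, so f ∈ (g) iff g | f, i.e. iff the remainder of f on division by g is 0. Divide f by g (g is monic, so eliminate the leading term of the running remainder at each step):
  leading term -2·x^4: subtract (-2·x^2)·g(x) = -2·x^4 + 2·x^3 + 8·x^2, leaving x^3 + x^2 - 6·x - 8
  leading term x^3: subtract (x)·g(x) = x^3 - x^2 - 4·x, leaving 2·x^2 - 2·x - 8
  leading term 2·x^2: subtract (2)·g(x) = 2·x^2 - 2·x - 8, leaving 0
The remainder is 0, so f(x) = g(x) · h(x) with h(x) = -2·x^2 + x + 2. Hence g | f, i.e. f ∈ (g).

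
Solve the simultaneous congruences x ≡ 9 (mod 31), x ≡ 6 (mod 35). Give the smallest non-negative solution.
The moduli 31, 35 are pairwise coprime, so by the CRT there is a unique solution mod 31·35 = 1085.
Solve by successive substitution. Start with x ≡ 9 (mod 31).
  Combine with x ≡ 6 (mod 35): write x = 9 + 31·t and require 9 + 31·t ≡ 6 (mod 35), i.e. 31·t ≡ 6 − 9 ≡ 32 (mod 35). Since 31^(−1) ≡ 26 (mod 35), t ≡ 26·32 ≡ 27 (mod 35). So x ≡ 9 + 31·27 = 846 (mod 1085).
Unique solution in [0, 1085): x = 846.

Final answer: x ≡ 846 (mod 1085); the representative in [0, 1085) is 846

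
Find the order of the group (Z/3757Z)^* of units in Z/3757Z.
|(Z/3757Z)^*| = 3264

(Z/3757Z)^* consists of the classes a with gcd(a, 3757) = 1, so its order is φ(3757). φ is multiplicative, with φ(p^e) = p^e − p^(e−1). Factorise 3757 = 13 · 17^2. Then
  φ(3757) = (13 − 1) · (17^2 − 17^1) = 12 · 272 = 3264.
Thus |(Z/3757Z)^*| = 3264.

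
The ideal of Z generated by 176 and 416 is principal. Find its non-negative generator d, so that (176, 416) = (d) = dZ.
In the PID Z, (a, b) is generated by gcd(a, b). Compute gcd(416, 176) with the extended Euclidean algorithm, tracking rows (r, s, t) with s·416 + t·176 = r:
  row A: (416, 1, 0)   [1·416 + 0·176 = 416]
  row B: (176, 0, 1)   [0·416 + 1·176 = 176]
  416 = 2·176 + 64   → row C = row A − 2·row B = (64, 1, −2)   [check: 1·416 − 2·176 = 64]
  176 = 2·64 + 48   → row D = row B − 2·row C = (48, −2, 5)   [check: −2·416 + 5·176 = 48]
  64 = 1·48 + 16   → row E = row C − 1·row D = (16, 3, −7)   [check: 3·416 − 7·176 = 16]
  48 = 3·16 + 0   → remainder 0, stop. gcd = 16 (last nonzero row E).
So gcd(176, 416) = 16, with Bézout identity 3·416 − 7·176 = 16. Containment (⊇): the Bézout identity exhibits 16 as an element of (176, 416), giving (16) ⊆ (176, 416). Containment (⊆): since 16 | 176 and 16 | 416 (176 = 16·11, 416 = 16·26), every Z-linear combination of 176 and 416 is divisible by 16, so (176, 416) ⊆ (16). Therefore (176, 416) = (16), d = 16.

Final answer: (176, 416) = (16); d = 16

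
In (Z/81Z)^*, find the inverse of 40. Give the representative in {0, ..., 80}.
Apply the extended Euclidean algorithm to (81, 40), tracking rows (r, s, t) with s·81 + t·40 = r. Each division r_prev = q·r_cur + r_new produces the new row as (previous row) − q·(current row):
  row A: (81, 1, 0)   [1·81 + 0·40 = 81]
  row B: (40, 0, 1)   [0·81 + 1·40 = 40]
  81 = 2·40 + 1   → row C = row A − 2·row B = (1, 1, −2)   [check: 1·81 − 2·40 = 1]
  40 = 40·1 + 0   → remainder 0, stop. gcd = 1 (last nonzero row C).
The gcd is 1, so 40 is invertible mod 81. The last nonzero row gives 1·81 − 2·40 = 1, so t = −2. So 40^(−1) ≡ −2 ≡ 79 (mod 81). Verify: 40 · 79 = 3160 ≡ 1 (mod 81). ✓

Final answer: 40^(−1) ≡ 79 (mod 81)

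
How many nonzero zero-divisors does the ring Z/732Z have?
In Z/732Z each nonzero element is either a unit (gcd with 732 is 1) or a zero-divisor (gcd > 1). The number of units is φ(732): factorise 732 = 2^2 · 3 · 61, so φ(732) = (2^2 − 2^1) · (3 − 1) · (61 − 1) = 2 · 2 · 60 = 240. The nonzero elements number 732 − 1 = 731. Hence the nonzero zero-divisors number 731 − 240 = 491.

Final answer: Z/732Z has 491 nonzero zero-divisors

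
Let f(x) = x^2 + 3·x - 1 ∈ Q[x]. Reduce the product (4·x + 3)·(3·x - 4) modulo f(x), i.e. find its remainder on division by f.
First multiply in Q[x] without reducing: a · b = 12·x^2 - 7·x - 12. Now divide by f(x) = x^2 + 3·x - 1, eliminating the leading term at each step:
  leading term 12·x^2: subtract (12)·f(x) = 12·x^2 + 36·x - 12, leaving -43·x
The degree is now < 2, so this is the remainder. Hence a · b ≡ -43·x in Q[x]/(f).

Final answer: a · b ≡ -43·x (mod f(x))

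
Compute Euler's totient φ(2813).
φ is multiplicative, with φ(p^e) = p^e − p^(e−1). Factorise 2813 = 29 · 97. Then
  φ(2813) = (29 − 1) · (97 − 1) = 28 · 96 = 2688.

Final answer: φ(2813) = 2688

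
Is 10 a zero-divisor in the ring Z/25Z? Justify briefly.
gcd(10, 25) = 5 > 1, so 10 is not a unit in Z/25Z. In Z/nZ every nonzero non-unit is a zero-divisor: explicitly, take b = 25/gcd = 5 ≠ 0 (mod 25); then 10·5 = 50 = 2·25, i.e. 10·5 ≡ 0 (mod 25). So 10 is a zero-divisor.

Final answer: YES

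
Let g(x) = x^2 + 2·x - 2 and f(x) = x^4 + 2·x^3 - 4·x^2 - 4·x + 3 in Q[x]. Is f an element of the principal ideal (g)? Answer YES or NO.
NO

In Q[x] the ideal (g) consists of all multiples of g, so f ∈ (g) iff g | f, i.e. iff the remainder of f on division by g is 0. Divide f by g (g is monic, so eliminate the leading term of the running remainder at each step):
  leading term x^4: subtract (x^2)·g(x) = x^4 + 2·x^3 - 2·x^2, leaving -2·x^2 - 4·x + 3
  leading term -2·x^2: subtract (-2)·g(x) = -2·x^2 - 4·x + 4, leaving -1
The remainder r(x) = -1 ≠ 0 (and deg r < deg g), so g ∤ f, i.e. f ∉ (g).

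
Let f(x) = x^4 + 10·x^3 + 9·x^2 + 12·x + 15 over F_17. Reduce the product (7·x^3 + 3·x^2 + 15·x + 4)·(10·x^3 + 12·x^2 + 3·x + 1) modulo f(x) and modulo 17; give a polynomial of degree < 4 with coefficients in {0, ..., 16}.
Multiply as integer polynomials: a · b = 70·x^6 + 114·x^5 + 207·x^4 + 236·x^3 + 96·x^2 + 27·x + 4. Reducing coefficients mod 17: a · b ≡ 2·x^6 + 12·x^5 + 3·x^4 + 15·x^3 + 11·x^2 + 10·x + 4. Now divide by f(x) = x^4 + 10·x^3 + 9·x^2 + 12·x + 15 in F_17[x], eliminating the leading term at each step:
  leading term 2·x^6: subtract (2·x^2)·f(x) = 2·x^6 + 3·x^5 + x^4 + 7·x^3 + 13·x^2, leaving 9·x^5 + 2·x^4 + 8·x^3 + 15·x^2 + 10·x + 4 (coefficients mod 17)
  leading term 9·x^5: subtract (9·x)·f(x) = 9·x^5 + 5·x^4 + 13·x^3 + 6·x^2 + 16·x, leaving 14·x^4 + 12·x^3 + 9·x^2 + 11·x + 4 (coefficients mod 17)
  leading term 14·x^4: subtract (14)·f(x) = 14·x^4 + 4·x^3 + 7·x^2 + 15·x + 6, leaving 8·x^3 + 2·x^2 + 13·x + 15 (coefficients mod 17)
The degree is now < 4, so this is the remainder. Hence a · b ≡ 8·x^3 + 2·x^2 + 13·x + 15 in F_17[x]/(f).

Final answer: a · b ≡ 8·x^3 + 2·x^2 + 13·x + 15 (mod f(x))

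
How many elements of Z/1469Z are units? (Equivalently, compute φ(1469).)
An element a ∈ Z/1469Z is a unit iff gcd(a, 1469) = 1, so the number of units is φ(1469). φ is multiplicative, with φ(p^e) = p^e − p^(e−1). Factorise 1469 = 13 · 113. Then
  φ(1469) = (13 − 1) · (113 − 1) = 12 · 112 = 1344.

Final answer: Z/1469Z has φ(1469) = 1344 units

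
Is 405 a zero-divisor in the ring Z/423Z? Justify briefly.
YES

gcd(405, 423) = 9 > 1, so 405 is not a unit in Z/423Z. In Z/nZ every nonzero non-unit is a zero-divisor: explicitly, take b = 423/gcd = 47 ≠ 0 (mod 423); then 405·47 = 19035 = 45·423, i.e. 405·47 ≡ 0 (mod 423). So 405 is a zero-divisor.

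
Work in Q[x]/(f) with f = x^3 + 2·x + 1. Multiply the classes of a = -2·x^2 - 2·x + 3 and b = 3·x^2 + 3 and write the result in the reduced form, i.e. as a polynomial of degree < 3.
First multiply in Q[x] without reducing: a · b = -6·x^4 - 6·x^3 + 3·x^2 - 6·x + 9. Now divide by f(x) = x^3 + 2·x + 1, eliminating the leading term at each step:
  leading term -6·x^4: subtract (-6·x)·f(x) = -6·x^4 - 12·x^2 - 6·x, leaving -6·x^3 + 15·x^2 + 9
  leading term -6·x^3: subtract (-6)·f(x) = -6·x^3 - 12·x - 6, leaving 15·x^2 + 12·x + 15
The degree is now < 3, so this is the remainder. Hence a · b ≡ 15·x^2 + 12·x + 15 in Q[x]/(f).

Final answer: a · b ≡ 15·x^2 + 12·x + 15 (mod f(x))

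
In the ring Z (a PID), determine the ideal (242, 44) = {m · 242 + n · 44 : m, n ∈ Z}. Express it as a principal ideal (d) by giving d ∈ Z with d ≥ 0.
In the PID Z, (a, b) is generated by gcd(a, b). Compute gcd(242, 44) with the extended Euclidean algorithm, tracking rows (r, s, t) with s·242 + t·44 = r:
  row A: (242, 1, 0)   [1·242 + 0·44 = 242]
  row B: (44, 0, 1)   [0·242 + 1·44 = 44]
  242 = 5·44 + 22   → row C = row A − 5·row B = (22, 1, −5)   [check: 1·242 − 5·44 = 22]
  44 = 2·22 + 0   → remainder 0, stop. gcd = 22 (last nonzero row C).
So gcd(242, 44) = 22, with Bézout identity 1·242 − 5·44 = 22. Containment (⊇): the Bézout identity exhibits 22 as an element of (242, 44), giving (22) ⊆ (242, 44). Containment (⊆): since 22 | 242 and 22 | 44 (242 = 22·11, 44 = 22·2), every Z-linear combination of 242 and 44 is divisible by 22, so (242, 44) ⊆ (22). Therefore (242, 44) = (22), d = 22.

Final answer: (242, 44) = (22); d = 22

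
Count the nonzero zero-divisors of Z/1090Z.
Z/1090Z has 657 nonzero zero-divisors

In Z/1090Z each nonzero element is either a unit (gcd with 1090 is 1) or a zero-divisor (gcd > 1). The number of units is φ(1090): factorise 1090 = 2 · 5 · 109, so φ(1090) = (2 − 1) · (5 − 1) · (109 − 1) = 1 · 4 · 108 = 432. The nonzero elements number 1090 − 1 = 1089. Hence the nonzero zero-divisors number 1089 − 432 = 657.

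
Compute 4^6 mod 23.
2

Use repeated squaring. Binary(6) = 110. Walk through the bits of the exponent 6 left-to-right: at each bit after the leading one, square the running value, then multiply by 4 if the bit is 1 (always reducing mod 23):
  bit 1 = 1 (leading): start with 4.
  bit 2 = 1: square 4^2 = 16; bit is 1, so multiply 16·4 = 64 ≡ 18 (mod 23).
  bit 3 = 0: square 18^2 = 324 ≡ 2 (mod 23).
Final value: 4^6 ≡ 2 (mod 23).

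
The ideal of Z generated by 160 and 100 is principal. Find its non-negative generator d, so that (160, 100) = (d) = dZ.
(160, 100) = (20); d = 20

In the PID Z, (a, b) is generated by gcd(a, b). Compute gcd(160, 100) with the extended Euclidean algorithm, tracking rows (r, s, t) with s·160 + t·100 = r:
  row A: (160, 1, 0)   [1·160 + 0·100 = 160]
  row B: (100, 0, 1)   [0·160 + 1·100 = 100]
  160 = 1·100 + 60   → row C = row A − 1·row B = (60, 1, −1)   [check: 1·160 − 1·100 = 60]
  100 = 1·60 + 40   → row D = row B − 1·row C = (40, −1, 2)   [check: −1·160 + 2·100 = 40]
  60 = 1·40 + 20   → row E = row C − 1·row D = (20, 2, −3)   [check: 2·160 − 3·100 = 20]
  40 = 2·20 + 0   → remainder 0, stop. gcd = 20 (last nonzero row E).
So gcd(160, 100) = 20, with Bézout identity 2·160 − 3·100 = 20. Containment (⊇): the Bézout identity exhibits 20 as an element of (160, 100), giving (20) ⊆ (160, 100). Containment (⊆): since 20 | 160 and 20 | 100 (160 = 20·8, 100 = 20·5), every Z-linear combination of 160 and 100 is divisible by 20, so (160, 100) ⊆ (20). Therefore (160, 100) = (20), d = 20.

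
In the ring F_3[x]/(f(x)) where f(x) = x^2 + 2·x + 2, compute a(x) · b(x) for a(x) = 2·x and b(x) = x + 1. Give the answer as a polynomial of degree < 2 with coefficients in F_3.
a · b ≡ x + 2 (mod f(x))

Multiply as integer polynomials: a · b = 2·x^2 + 2·x. Reducing coefficients mod 3: a · b ≡ 2·x^2 + 2·x. Now divide by f(x) = x^2 + 2·x + 2 in F_3[x], eliminating the leading term at each step:
  leading term 2·x^2: subtract (2)·f(x) = 2·x^2 + x + 1, leaving x + 2 (coefficients mod 3)
The degree is now < 2, so this is the remainder. Hence a · b ≡ x + 2 in F_3[x]/(f).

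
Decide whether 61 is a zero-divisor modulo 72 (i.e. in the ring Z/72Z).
NO

gcd(61, 72) = 1, so 61 is a unit in Z/72Z (it has a multiplicative inverse). A unit cannot be a zero-divisor: if 61·b ≡ 0 then multiplying both sides by 61^(−1) gives b ≡ 0. So 61 is not a zero-divisor.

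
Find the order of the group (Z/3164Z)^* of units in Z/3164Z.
|(Z/3164Z)^*| = 1344

(Z/3164Z)^* consists of the classes a with gcd(a, 3164) = 1, so its order is φ(3164). φ is multiplicative, with φ(p^e) = p^e − p^(e−1). Factorise 3164 = 2^2 · 7 · 113. Then
  φ(3164) = (2^2 − 2^1) · (7 − 1) · (113 − 1) = 2 · 6 · 112 = 1344.
Thus |(Z/3164Z)^*| = 1344.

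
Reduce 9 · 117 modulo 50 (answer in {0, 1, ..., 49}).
3

Reduce the factors first: 117 ≡ 17 (mod 50), so 9 · 117 ≡ 9 · 17 (mod 50). 9 · 17 = 153. Dividing by 50: 153 = 3·50 + 3. So (9 · 117) mod 50 = 3.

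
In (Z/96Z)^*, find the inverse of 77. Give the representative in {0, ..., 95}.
77^(−1) ≡ 5 (mod 96)

Apply the extended Euclidean algorithm to (96, 77), tracking rows (r, s, t) with s·96 + t·77 = r. Each division r_prev = q·r_cur + r_new produces the new row as (previous row) − q·(current row):
  row A: (96, 1, 0)   [1·96 + 0·77 = 96]
  row B: (77, 0, 1)   [0·96 + 1·77 = 77]
  96 = 1·77 + 19   → row C = row A − 1·row B = (19, 1, −1)   [check: 1·96 − 1·77 = 19]
  77 = 4·19 + 1   → row D = row B − 4·row C = (1, −4, 5)   [check: −4·96 + 5·77 = 1]
  19 = 19·1 + 0   → remainder 0, stop. gcd = 1 (last nonzero row D).
The gcd is 1, so 77 is invertible mod 96. The last nonzero row gives −4·96 + 5·77 = 1, so t = 5. So 77^(−1) ≡ 5 (mod 96). Verify: 77 · 5 = 385 ≡ 1 (mod 96). ✓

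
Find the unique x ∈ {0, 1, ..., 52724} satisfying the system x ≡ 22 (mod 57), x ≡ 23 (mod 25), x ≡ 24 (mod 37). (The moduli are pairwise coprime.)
x ≡ 35248 (mod 52725); the representative in [0, 52725) is 35248

The moduli 57, 25, 37 are pairwise coprime, so by the CRT there is a unique solution mod 57·25·37 = 52725.
Solve by successive substitution. Start with x ≡ 22 (mod 57).
  Combine with x ≡ 23 (mod 25): write x = 22 + 57·t and require 22 + 57·t ≡ 23 (mod 25), i.e. 57·t ≡ 23 − 22 ≡ 1 (mod 25). Since 57^(−1) ≡ 18 (mod 25) (57 ≡ 7 (mod 25)), t ≡ 18·1 ≡ 18 (mod 25). So x ≡ 22 + 57·18 = 1048 (mod 1425).
  Combine with x ≡ 24 (mod 37): write x = 1048 + 1425·t and require 1048 + 1425·t ≡ 24 (mod 37), i.e. 1425·t ≡ 24 − 1048 ≡ 12 (mod 37). Since 1425^(−1) ≡ 2 (mod 37) (1425 ≡ 19 (mod 37)), t ≡ 2·12 ≡ 24 (mod 37). So x ≡ 1048 + 1425·24 = 35248 (mod 52725).
Unique solution in [0, 52725): x = 35248.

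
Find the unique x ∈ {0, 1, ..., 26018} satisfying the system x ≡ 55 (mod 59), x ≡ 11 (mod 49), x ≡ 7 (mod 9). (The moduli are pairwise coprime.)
x ≡ 24658 (mod 26019); the representative in [0, 26019) is 24658

The moduli 59, 49, 9 are pairwise coprime, so by the CRT there is a unique solution mod 59·49·9 = 26019.
Solve by successive substitution. Start with x ≡ 55 (mod 59).
  Combine with x ≡ 11 (mod 49): write x = 55 + 59·t and require 55 + 59·t ≡ 11 (mod 49), i.e. 59·t ≡ 11 − 55 ≡ 5 (mod 49). Since 59^(−1) ≡ 5 (mod 49) (59 ≡ 10 (mod 49)), t ≡ 5·5 ≡ 25 (mod 49). So x ≡ 55 + 59·25 = 1530 (mod 2891).
  Combine with x ≡ 7 (mod 9): write x = 1530 + 2891·t and require 1530 + 2891·t ≡ 7 (mod 9), i.e. 2891·t ≡ 7 − 1530 ≡ 7 (mod 9). Since 2891^(−1) ≡ 5 (mod 9) (2891 ≡ 2 (mod 9)), t ≡ 5·7 ≡ 8 (mod 9). So x ≡ 1530 + 2891·8 = 24658 (mod 26019).
Unique solution in [0, 26019): x = 24658.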